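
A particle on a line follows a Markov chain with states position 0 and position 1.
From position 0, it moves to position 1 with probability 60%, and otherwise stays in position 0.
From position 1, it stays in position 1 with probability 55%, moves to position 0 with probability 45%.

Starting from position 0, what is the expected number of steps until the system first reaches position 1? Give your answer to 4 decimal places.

Let t(s) be the expected number of steps to first reach position 1 from state s, with t(position 1) = 0. Conditioning on the first step:
t(position 0) = 1 + 0.4·t(position 0)
Solving: t(position 0) = 1.6667.
Expected steps from position 0 to position 1: 1.6667.

1.6667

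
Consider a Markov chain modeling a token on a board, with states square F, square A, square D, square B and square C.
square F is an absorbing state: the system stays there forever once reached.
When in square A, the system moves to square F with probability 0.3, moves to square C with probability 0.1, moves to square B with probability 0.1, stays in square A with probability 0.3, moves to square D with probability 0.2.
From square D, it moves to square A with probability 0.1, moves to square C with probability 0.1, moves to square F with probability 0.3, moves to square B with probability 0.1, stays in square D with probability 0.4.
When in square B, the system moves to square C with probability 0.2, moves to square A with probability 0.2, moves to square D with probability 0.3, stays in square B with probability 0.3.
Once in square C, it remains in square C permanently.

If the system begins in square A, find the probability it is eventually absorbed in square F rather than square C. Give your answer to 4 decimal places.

Let h(s) be the probability of absorption at square F starting from transient state s. Then h(square F) = 1 and h(square C) = 0. By first-step analysis:
h(square A) = 0.3·1 + 0.3·h(square A) + 0.2·h(square D) + 0.1·h(square B) + 0.1·0
h(square D) = 0.3·1 + 0.1·h(square A) + 0.4·h(square D) + 0.1·h(square B) + 0.1·0
h(square B) = 0.2·h(square A) + 0.3·h(square D) + 0.3·h(square B) + 0.2·0
Solving: h(square A) = 0.7000, h(square D) = 0.7000, h(square B) = 0.5000.
Starting from square A, the probability is 0.7000.

0.7000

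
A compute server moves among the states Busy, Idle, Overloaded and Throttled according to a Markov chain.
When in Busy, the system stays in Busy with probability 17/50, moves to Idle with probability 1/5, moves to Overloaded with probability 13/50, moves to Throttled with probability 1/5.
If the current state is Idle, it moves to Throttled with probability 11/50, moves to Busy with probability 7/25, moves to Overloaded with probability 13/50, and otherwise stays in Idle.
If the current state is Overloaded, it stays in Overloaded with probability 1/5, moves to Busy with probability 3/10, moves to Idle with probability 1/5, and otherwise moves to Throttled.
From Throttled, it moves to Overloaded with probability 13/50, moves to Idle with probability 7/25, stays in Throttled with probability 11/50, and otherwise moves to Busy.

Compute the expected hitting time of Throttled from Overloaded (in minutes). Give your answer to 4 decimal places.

3.9601

Let t(s) be the expected number of minutes to first reach Throttled from state s, with t(Throttled) = 0. Conditioning on the first minute:
t(Busy) = 1 + 0.34·t(Busy) + 0.2·t(Idle) + 0.26·t(Overloaded)
t(Idle) = 1 + 0.28·t(Busy) + 0.24·t(Idle) + 0.26·t(Overloaded)
t(Overloaded) = 1 + 0.3·t(Busy) + 0.2·t(Idle) + 0.2·t(Overloaded)
Solving: t(Busy) = 4.3726, t(Idle) = 4.2815, t(Overloaded) = 3.9601.
Expected minutes from Overloaded to Throttled: 3.9601.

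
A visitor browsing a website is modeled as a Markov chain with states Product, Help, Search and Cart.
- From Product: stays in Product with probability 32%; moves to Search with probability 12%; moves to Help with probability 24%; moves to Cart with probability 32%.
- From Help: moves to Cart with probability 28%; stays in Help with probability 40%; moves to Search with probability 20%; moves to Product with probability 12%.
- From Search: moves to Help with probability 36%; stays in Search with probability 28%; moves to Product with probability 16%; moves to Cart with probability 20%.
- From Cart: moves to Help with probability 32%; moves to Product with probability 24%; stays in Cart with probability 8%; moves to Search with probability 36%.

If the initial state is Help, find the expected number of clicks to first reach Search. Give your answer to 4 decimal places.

Let t(s) be the expected number of clicks to first reach Search from state s, with t(Search) = 0. Conditioning on the first click:
t(Product) = 1 + 0.32·t(Product) + 0.24·t(Help) + 0.32·t(Cart)
t(Help) = 1 + 0.12·t(Product) + 0.4·t(Help) + 0.28·t(Cart)
t(Cart) = 1 + 0.24·t(Product) + 0.32·t(Help) + 0.08·t(Cart)
Solving: t(Product) = 4.8951, t(Help) = 4.4753, t(Cart) = 3.9205.
Expected clicks from Help to Search: 4.4753.

4.4753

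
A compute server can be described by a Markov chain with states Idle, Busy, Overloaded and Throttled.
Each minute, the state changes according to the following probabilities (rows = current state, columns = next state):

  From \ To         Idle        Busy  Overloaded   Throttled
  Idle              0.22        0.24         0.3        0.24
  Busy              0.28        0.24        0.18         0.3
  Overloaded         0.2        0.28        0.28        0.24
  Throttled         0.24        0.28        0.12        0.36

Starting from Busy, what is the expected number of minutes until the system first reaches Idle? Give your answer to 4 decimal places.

Let t(s) be the expected number of minutes to first reach Idle from state s, with t(Idle) = 0. Conditioning on the first minute:
t(Busy) = 1 + 0.24·t(Busy) + 0.18·t(Overloaded) + 0.3·t(Throttled)
t(Overloaded) = 1 + 0.28·t(Busy) + 0.28·t(Overloaded) + 0.24·t(Throttled)
t(Throttled) = 1 + 0.28·t(Busy) + 0.12·t(Overloaded) + 0.36·t(Throttled)
Solving: t(Busy) = 3.9474, t(Overloaded) = 4.2885, t(Throttled) = 4.0936.
Expected minutes from Busy to Idle: 3.9474.

3.9474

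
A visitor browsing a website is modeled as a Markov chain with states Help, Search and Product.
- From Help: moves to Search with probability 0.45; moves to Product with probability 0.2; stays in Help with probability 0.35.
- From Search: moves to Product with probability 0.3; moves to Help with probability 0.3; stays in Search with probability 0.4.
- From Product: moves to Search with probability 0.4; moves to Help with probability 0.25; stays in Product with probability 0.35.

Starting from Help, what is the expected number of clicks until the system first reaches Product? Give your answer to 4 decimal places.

Let t(s) be the expected number of clicks to first reach Product from state s, with t(Product) = 0. Conditioning on the first click:
t(Help) = 1 + 0.35·t(Help) + 0.45·t(Search)
t(Search) = 1 + 0.3·t(Help) + 0.4·t(Search)
Solving: t(Help) = 4.1176, t(Search) = 3.7255.
Expected clicks from Help to Product: 4.1176.

4.1176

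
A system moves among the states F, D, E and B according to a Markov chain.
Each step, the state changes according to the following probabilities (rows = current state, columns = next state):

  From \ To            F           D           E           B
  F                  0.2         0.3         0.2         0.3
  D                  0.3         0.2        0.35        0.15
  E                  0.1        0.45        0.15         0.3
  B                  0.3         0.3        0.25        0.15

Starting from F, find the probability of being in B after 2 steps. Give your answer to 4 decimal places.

Propagate the distribution vector 2 steps from F.
After 0 steps: (1.0000, 0.0000, 0.0000, 0.0000)
After 1 step: (0.2000, 0.3000, 0.2000, 0.3000)
After 2 steps: (0.2400, 0.3000, 0.2500, 0.2100)
P(in B after 2 steps) = 0.2100

0.2100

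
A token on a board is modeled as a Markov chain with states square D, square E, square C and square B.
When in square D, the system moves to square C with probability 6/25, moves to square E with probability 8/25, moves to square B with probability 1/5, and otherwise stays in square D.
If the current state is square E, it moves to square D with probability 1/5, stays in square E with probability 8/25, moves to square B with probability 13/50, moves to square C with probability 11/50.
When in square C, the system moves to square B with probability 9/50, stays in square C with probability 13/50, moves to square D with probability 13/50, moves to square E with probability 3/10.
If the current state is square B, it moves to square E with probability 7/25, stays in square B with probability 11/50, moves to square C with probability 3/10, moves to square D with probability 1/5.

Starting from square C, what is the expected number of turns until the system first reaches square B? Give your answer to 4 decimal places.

Let t(s) be the expected number of turns to first reach square B from state s, with t(square B) = 0. Conditioning on the first turn:
t(square D) = 1 + 0.24·t(square D) + 0.32·t(square E) + 0.24·t(square C)
t(square E) = 1 + 0.2·t(square D) + 0.32·t(square E) + 0.22·t(square C)
t(square C) = 1 + 0.26·t(square D) + 0.3·t(square E) + 0.26·t(square C)
Solving: t(square D) = 4.6697, t(square E) = 4.3875, t(square C) = 4.7708.
Expected turns from square C to square B: 4.7708.

4.7708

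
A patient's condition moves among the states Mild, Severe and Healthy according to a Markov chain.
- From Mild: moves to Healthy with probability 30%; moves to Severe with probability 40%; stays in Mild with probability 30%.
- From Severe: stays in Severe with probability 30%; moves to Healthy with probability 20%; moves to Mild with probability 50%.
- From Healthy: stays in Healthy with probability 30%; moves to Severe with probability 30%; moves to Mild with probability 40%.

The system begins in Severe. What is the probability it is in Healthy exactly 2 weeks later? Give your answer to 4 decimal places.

0.2700

Sum over the intermediate state after 1 week:
P = P(Severe→Mild)·P(Mild→Healthy) + P(Severe→Severe)·P(Severe→Healthy) + P(Severe→Healthy)·P(Healthy→Healthy)
  = 0.5×0.3 + 0.3×0.2 + 0.2×0.3
  = 0.1500 + 0.0600 + 0.0600 = 0.2700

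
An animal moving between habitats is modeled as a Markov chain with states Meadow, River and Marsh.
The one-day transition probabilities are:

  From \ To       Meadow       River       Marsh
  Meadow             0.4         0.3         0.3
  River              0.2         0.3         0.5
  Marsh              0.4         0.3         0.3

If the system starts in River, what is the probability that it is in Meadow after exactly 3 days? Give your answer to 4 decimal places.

0.3400

Propagate the distribution vector 3 days from River.
After 0 days: (0.0000, 1.0000, 0.0000)
After 1 day: (0.2000, 0.3000, 0.5000)
After 2 days: (0.3400, 0.3000, 0.3600)
After 3 days: (0.3400, 0.3000, 0.3600)
P(in Meadow after 3 days) = 0.3400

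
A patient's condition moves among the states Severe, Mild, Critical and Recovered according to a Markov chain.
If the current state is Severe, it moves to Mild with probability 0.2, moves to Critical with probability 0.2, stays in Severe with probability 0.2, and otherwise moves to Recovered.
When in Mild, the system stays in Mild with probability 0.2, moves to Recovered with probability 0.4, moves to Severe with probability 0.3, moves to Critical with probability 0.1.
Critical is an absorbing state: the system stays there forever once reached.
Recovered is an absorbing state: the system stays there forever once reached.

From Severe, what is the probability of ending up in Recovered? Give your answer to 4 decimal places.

0.6897

Let h(s) be the probability of absorption at Recovered starting from transient state s. Then h(Recovered) = 1 and h(Critical) = 0. By first-step analysis:
h(Severe) = 0.2·h(Severe) + 0.2·h(Mild) + 0.2·0 + 0.4·1
h(Mild) = 0.3·h(Severe) + 0.2·h(Mild) + 0.1·0 + 0.4·1
Solving: h(Severe) = 0.6897, h(Mild) = 0.7586.
Starting from Severe, the probability is 0.6897.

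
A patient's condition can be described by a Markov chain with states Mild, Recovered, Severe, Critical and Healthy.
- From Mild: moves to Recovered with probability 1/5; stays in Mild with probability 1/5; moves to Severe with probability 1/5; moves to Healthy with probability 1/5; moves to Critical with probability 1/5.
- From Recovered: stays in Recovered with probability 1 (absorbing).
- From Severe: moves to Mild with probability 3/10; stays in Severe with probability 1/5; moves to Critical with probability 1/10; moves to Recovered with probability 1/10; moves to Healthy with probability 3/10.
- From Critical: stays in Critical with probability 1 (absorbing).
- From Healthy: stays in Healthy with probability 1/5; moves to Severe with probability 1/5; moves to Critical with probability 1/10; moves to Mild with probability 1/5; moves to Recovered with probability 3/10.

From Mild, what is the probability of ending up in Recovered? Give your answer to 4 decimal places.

Let h(s) be the probability of absorption at Recovered starting from transient state s. Then h(Recovered) = 1 and h(Critical) = 0. By first-step analysis:
h(Mild) = 0.2·h(Mild) + 0.2·1 + 0.2·h(Severe) + 0.2·0 + 0.2·h(Healthy)
h(Severe) = 0.3·h(Mild) + 0.1·1 + 0.2·h(Severe) + 0.1·0 + 0.3·h(Healthy)
h(Healthy) = 0.2·h(Mild) + 0.3·1 + 0.2·h(Severe) + 0.1·0 + 0.2·h(Healthy)
Solving: h(Mild) = 0.5611, h(Severe) = 0.5833, h(Healthy) = 0.6611.
Starting from Mild, the probability is 0.5611.

0.5611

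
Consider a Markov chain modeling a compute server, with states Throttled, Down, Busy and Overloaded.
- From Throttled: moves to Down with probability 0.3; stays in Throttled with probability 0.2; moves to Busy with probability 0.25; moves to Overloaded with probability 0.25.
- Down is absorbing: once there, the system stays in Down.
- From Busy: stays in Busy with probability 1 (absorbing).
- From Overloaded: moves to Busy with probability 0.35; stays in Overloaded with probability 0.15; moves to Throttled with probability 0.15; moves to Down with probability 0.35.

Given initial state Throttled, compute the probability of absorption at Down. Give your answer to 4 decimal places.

Let h(s) be the probability of absorption at Down starting from transient state s. Then h(Down) = 1 and h(Busy) = 0. By first-step analysis:
h(Throttled) = 0.2·h(Throttled) + 0.3·1 + 0.25·0 + 0.25·h(Overloaded)
h(Overloaded) = 0.15·h(Throttled) + 0.35·1 + 0.35·0 + 0.15·h(Overloaded)
Solving: h(Throttled) = 0.5331, h(Overloaded) = 0.5058.
Starting from Throttled, the probability is 0.5331.

0.5331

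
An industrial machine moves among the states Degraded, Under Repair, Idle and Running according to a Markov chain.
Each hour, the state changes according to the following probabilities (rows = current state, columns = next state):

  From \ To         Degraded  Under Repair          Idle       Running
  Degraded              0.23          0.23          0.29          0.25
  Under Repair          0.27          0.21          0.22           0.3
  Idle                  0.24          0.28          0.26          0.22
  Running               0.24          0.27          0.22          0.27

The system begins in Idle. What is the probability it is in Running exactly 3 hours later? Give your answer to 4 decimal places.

0.2601

Propagate the distribution vector 3 hours from Idle.
After 0 hours: (0.0000, 0.0000, 1.0000, 0.0000)
After 1 hour: (0.2400, 0.2800, 0.2600, 0.2200)
After 2 hours: (0.2460, 0.2462, 0.2472, 0.2606)
After 3 hours: (0.2449, 0.2479, 0.2471, 0.2601)
P(in Running after 3 hours) = 0.2601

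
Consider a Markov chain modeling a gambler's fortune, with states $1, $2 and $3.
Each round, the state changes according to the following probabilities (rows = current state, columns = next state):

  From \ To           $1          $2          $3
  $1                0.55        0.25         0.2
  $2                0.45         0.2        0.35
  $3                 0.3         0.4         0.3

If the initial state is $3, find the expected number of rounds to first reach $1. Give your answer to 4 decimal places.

Let t(s) be the expected number of rounds to first reach $1 from state s, with t($1) = 0. Conditioning on the first round:
t($2) = 1 + 0.2·t($2) + 0.35·t($3)
t($3) = 1 + 0.4·t($2) + 0.3·t($3)
Solving: t($2) = 2.5000, t($3) = 2.8571.
Expected rounds from $3 to $1: 2.8571.

2.8571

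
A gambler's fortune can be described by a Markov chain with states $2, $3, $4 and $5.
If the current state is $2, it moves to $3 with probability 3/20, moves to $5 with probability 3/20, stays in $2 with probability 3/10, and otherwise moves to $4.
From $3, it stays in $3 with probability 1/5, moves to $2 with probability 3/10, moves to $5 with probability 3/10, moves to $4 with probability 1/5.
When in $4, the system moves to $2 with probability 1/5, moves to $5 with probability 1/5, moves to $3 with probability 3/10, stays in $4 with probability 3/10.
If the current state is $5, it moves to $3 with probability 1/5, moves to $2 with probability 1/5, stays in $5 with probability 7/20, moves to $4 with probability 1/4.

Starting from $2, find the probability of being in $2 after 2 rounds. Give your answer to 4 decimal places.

Propagate the distribution vector 2 rounds from $2.
After 0 rounds: (1.0000, 0.0000, 0.0000, 0.0000)
After 1 round: (0.3000, 0.1500, 0.4000, 0.1500)
After 2 rounds: (0.2450, 0.2250, 0.3075, 0.2225)
P(in $2 after 2 rounds) = 0.2450

0.2450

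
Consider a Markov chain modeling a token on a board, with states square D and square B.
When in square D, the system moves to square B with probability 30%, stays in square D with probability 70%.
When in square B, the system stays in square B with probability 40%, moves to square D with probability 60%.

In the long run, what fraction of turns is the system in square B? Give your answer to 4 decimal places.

Let the stationary distribution be π with π = πP and π_1 + π_2 = 1.
π_1 = 0.7·π_1 + 0.6·π_2
Solving with the normalization constraint gives π = (0.6667, 0.3333).
So the stationary probability of square B is 0.3333.

0.3333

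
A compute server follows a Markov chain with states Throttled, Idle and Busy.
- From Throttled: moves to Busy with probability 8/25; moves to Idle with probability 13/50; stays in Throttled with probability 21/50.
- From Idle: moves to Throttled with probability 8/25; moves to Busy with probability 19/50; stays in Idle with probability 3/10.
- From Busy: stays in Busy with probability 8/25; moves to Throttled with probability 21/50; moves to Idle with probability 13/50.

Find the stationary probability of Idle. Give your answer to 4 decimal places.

Let the stationary distribution be π with π = πP and π_1 + π_2 + π_3 = 1.
π_1 = 0.42·π_1 + 0.32·π_2 + 0.42·π_3
π_2 = 0.26·π_1 + 0.3·π_2 + 0.26·π_3
Solving with the normalization constraint gives π = (0.3929, 0.2708, 0.3363).
So the stationary probability of Idle is 0.2708.

0.2708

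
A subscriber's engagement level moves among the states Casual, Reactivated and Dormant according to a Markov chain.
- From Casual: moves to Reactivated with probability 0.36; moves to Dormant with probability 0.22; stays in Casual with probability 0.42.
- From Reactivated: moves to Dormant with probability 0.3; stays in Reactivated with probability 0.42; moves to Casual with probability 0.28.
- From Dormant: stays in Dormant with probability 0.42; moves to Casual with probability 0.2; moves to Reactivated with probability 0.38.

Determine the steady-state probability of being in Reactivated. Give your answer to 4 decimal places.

0.3897

Let the stationary distribution be π with π = πP and π_1 + π_2 + π_3 = 1.
π_1 = 0.42·π_1 + 0.28·π_2 + 0.2·π_3
π_2 = 0.36·π_1 + 0.42·π_2 + 0.38·π_3
Solving with the normalization constraint gives π = (0.2964, 0.3897, 0.3140).
So the stationary probability of Reactivated is 0.3897.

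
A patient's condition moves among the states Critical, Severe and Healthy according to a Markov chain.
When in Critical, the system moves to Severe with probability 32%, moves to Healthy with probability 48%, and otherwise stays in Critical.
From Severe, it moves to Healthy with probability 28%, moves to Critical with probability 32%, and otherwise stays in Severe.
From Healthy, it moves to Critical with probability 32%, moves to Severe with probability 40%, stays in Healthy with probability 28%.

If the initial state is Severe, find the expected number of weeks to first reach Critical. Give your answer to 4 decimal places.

3.1250

Let t(s) be the expected number of weeks to first reach Critical from state s, with t(Critical) = 0. Conditioning on the first week:
t(Severe) = 1 + 0.4·t(Severe) + 0.28·t(Healthy)
t(Healthy) = 1 + 0.4·t(Severe) + 0.28·t(Healthy)
Solving: t(Severe) = 3.1250, t(Healthy) = 3.1250.
Expected weeks from Severe to Critical: 3.1250.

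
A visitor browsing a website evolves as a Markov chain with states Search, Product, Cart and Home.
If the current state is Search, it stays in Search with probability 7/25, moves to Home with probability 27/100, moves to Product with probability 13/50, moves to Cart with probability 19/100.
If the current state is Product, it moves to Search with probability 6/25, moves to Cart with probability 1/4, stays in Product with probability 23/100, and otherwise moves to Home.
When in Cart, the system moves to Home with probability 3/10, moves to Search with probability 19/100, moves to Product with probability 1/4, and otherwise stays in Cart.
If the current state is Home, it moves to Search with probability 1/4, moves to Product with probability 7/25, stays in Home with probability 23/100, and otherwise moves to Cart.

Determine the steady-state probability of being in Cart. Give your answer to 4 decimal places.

Let the stationary distribution be π with π = πP and π_1 + π_2 + π_3 + π_4 = 1.
π_1 = 0.28·π_1 + 0.24·π_2 + 0.19·π_3 + 0.25·π_4
π_2 = 0.26·π_1 + 0.23·π_2 + 0.25·π_3 + 0.28·π_4
π_3 = 0.19·π_1 + 0.25·π_2 + 0.26·π_3 + 0.24·π_4
Solving with the normalization constraint gives π = (0.2405, 0.2554, 0.2352, 0.2689).
So the stationary probability of Cart is 0.2352.

0.2352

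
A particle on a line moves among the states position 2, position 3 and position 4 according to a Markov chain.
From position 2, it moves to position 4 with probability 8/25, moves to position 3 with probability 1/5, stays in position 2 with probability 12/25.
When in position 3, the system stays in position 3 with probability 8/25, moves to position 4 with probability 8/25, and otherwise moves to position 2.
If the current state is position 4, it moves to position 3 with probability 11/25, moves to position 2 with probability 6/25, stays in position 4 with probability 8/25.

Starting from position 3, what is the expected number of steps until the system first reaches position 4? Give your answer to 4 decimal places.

Let t(s) be the expected number of steps to first reach position 4 from state s, with t(position 4) = 0. Conditioning on the first step:
t(position 2) = 1 + 0.48·t(position 2) + 0.2·t(position 3)
t(position 3) = 1 + 0.36·t(position 2) + 0.32·t(position 3)
Solving: t(position 2) = 3.1250, t(position 3) = 3.1250.
Expected steps from position 3 to position 4: 3.1250.

3.1250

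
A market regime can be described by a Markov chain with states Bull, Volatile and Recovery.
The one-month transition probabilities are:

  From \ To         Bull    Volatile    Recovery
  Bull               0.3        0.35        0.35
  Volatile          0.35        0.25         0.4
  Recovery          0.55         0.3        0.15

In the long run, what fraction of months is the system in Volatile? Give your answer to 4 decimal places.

Let the stationary distribution be π with π = πP and π_1 + π_2 + π_3 = 1.
π_1 = 0.3·π_1 + 0.35·π_2 + 0.55·π_3
π_2 = 0.35·π_1 + 0.25·π_2 + 0.3·π_3
Solving with the normalization constraint gives π = (0.3913, 0.3043, 0.3043).
So the stationary probability of Volatile is 0.3043.

0.3043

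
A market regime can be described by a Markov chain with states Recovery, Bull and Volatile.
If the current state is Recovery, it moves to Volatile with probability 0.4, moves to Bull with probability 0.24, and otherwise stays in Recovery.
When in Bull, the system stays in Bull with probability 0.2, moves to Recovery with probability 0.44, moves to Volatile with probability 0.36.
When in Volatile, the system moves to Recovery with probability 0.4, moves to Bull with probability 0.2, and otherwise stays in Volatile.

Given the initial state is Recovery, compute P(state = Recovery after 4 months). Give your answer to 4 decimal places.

Propagate the distribution vector 4 months from Recovery.
After 0 months: (1.0000, 0.0000, 0.0000)
After 1 month: (0.3600, 0.2400, 0.4000)
After 2 months: (0.3952, 0.2144, 0.3904)
After 3 months: (0.3928, 0.2158, 0.3914)
After 4 months: (0.3929, 0.2157, 0.3914)
P(in Recovery after 4 months) = 0.3929

0.3929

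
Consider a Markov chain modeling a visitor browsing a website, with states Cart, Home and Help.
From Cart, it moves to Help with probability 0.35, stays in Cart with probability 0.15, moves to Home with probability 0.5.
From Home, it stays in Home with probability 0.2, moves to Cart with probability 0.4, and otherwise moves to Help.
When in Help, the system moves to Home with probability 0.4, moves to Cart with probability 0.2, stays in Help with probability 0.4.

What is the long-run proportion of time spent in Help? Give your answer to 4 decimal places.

Let the stationary distribution be π with π = πP and π_1 + π_2 + π_3 = 1.
π_1 = 0.15·π_1 + 0.4·π_2 + 0.2·π_3
π_2 = 0.5·π_1 + 0.2·π_2 + 0.4·π_3
Solving with the normalization constraint gives π = (0.2581, 0.3548, 0.3871).
So the stationary probability of Help is 0.3871.

0.3871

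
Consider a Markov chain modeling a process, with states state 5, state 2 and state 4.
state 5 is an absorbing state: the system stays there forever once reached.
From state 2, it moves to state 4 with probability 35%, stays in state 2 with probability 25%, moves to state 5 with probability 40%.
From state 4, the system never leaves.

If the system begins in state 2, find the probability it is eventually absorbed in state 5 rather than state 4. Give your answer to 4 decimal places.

0.5333

Let h(s) be the probability of absorption at state 5 starting from transient state s. Then h(state 5) = 1 and h(state 4) = 0. By first-step analysis:
h(state 2) = 0.4·1 + 0.25·h(state 2) + 0.35·0
Solving: h(state 2) = 0.5333.
Starting from state 2, the probability is 0.5333.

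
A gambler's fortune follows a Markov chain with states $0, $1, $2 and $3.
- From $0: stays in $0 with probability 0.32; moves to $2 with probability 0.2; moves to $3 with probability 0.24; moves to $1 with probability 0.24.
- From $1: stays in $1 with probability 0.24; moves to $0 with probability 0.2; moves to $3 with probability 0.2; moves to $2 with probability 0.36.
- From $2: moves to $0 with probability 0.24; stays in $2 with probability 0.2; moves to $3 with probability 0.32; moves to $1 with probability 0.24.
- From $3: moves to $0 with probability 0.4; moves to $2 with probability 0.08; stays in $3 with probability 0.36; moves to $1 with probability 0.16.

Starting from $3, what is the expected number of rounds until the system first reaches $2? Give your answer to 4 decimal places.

5.6582

Let t(s) be the expected number of rounds to first reach $2 from state s, with t($2) = 0. Conditioning on the first round:
t($0) = 1 + 0.32·t($0) + 0.24·t($1) + 0.24·t($3)
t($1) = 1 + 0.2·t($0) + 0.24·t($1) + 0.2·t($3)
t($3) = 1 + 0.4·t($0) + 0.16·t($1) + 0.36·t($3)
Solving: t($0) = 4.9139, t($1) = 4.0979, t($3) = 5.6582.
Expected rounds from $3 to $2: 5.6582.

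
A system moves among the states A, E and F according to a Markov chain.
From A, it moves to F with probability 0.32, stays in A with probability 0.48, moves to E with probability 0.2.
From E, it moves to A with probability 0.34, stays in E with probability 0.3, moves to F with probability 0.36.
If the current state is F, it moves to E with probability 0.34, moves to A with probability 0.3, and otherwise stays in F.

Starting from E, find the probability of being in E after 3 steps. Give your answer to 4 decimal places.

Propagate the distribution vector 3 steps from E.
After 0 steps: (0.0000, 1.0000, 0.0000)
After 1 step: (0.3400, 0.3000, 0.3600)
After 2 steps: (0.3732, 0.2804, 0.3464)
After 3 steps: (0.3784, 0.2765, 0.3451)
P(in E after 3 steps) = 0.2765

0.2765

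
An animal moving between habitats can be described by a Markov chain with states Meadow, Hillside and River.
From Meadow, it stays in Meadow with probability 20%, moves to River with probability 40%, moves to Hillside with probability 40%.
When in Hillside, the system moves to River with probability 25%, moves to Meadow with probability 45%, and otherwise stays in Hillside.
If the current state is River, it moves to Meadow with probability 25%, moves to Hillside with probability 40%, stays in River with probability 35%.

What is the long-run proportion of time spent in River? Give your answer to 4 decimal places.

Let the stationary distribution be π with π = πP and π_1 + π_2 + π_3 = 1.
π_1 = 0.2·π_1 + 0.45·π_2 + 0.25·π_3
π_2 = 0.4·π_1 + 0.3·π_2 + 0.4·π_3
Solving with the normalization constraint gives π = (0.3074, 0.3636, 0.3290).
So the stationary probability of River is 0.3290.

0.3290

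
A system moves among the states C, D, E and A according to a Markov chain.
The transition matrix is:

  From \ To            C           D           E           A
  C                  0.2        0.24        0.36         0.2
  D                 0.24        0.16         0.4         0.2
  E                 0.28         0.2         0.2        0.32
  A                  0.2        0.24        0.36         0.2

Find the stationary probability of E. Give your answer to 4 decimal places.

0.3176

Let the stationary distribution be π with π = πP and π_1 + π_2 + π_3 + π_4 = 1.
π_1 = 0.2·π_1 + 0.24·π_2 + 0.28·π_3 + 0.2·π_4
π_2 = 0.24·π_1 + 0.16·π_2 + 0.2·π_3 + 0.24·π_4
π_3 = 0.36·π_1 + 0.4·π_2 + 0.2·π_3 + 0.36·π_4
Solving with the normalization constraint gives π = (0.2338, 0.2105, 0.3176, 0.2381).
So the stationary probability of E is 0.3176.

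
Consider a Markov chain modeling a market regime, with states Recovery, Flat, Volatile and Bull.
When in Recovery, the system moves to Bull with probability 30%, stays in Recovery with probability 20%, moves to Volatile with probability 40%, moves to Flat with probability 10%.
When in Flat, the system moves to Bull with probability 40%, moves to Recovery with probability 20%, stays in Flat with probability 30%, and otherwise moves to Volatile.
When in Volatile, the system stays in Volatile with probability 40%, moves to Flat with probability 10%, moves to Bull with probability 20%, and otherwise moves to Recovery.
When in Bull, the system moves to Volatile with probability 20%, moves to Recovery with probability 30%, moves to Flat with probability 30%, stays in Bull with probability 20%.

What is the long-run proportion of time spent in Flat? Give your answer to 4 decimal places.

Let the stationary distribution be π with π = πP and π_1 + π_2 + π_3 + π_4 = 1.
π_1 = 0.2·π_1 + 0.2·π_2 + 0.3·π_3 + 0.3·π_4
π_2 = 0.1·π_1 + 0.3·π_2 + 0.1·π_3 + 0.3·π_4
π_3 = 0.4·π_1 + 0.1·π_2 + 0.4·π_3 + 0.2·π_4
Solving with the normalization constraint gives π = (0.2554, 0.1909, 0.2900, 0.2637).
So the stationary probability of Flat is 0.1909.

0.1909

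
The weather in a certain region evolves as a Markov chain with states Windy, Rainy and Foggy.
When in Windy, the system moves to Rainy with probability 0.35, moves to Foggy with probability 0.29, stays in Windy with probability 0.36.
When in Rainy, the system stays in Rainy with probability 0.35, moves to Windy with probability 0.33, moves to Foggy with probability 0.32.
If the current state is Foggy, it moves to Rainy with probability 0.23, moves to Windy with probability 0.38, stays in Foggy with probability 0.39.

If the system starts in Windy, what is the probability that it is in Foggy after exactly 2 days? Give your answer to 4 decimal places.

0.3295

Sum over the intermediate state after 1 day:
P = P(Windy→Windy)·P(Windy→Foggy) + P(Windy→Rainy)·P(Rainy→Foggy) + P(Windy→Foggy)·P(Foggy→Foggy)
  = 0.36×0.29 + 0.35×0.32 + 0.29×0.39
  = 0.1044 + 0.1120 + 0.1131 = 0.3295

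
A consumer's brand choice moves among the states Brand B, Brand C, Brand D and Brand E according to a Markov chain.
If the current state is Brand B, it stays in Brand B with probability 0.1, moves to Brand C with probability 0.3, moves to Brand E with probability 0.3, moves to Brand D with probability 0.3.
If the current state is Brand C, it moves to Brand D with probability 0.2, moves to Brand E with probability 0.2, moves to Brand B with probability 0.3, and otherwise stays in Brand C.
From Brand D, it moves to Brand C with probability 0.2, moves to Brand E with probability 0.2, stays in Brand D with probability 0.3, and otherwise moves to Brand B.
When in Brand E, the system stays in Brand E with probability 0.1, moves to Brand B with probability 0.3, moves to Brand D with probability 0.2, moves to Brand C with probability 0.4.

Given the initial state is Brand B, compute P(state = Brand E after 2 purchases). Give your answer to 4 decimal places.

Propagate the distribution vector 2 purchases from Brand B.
After 0 purchases: (1.0000, 0.0000, 0.0000, 0.0000)
After 1 purchase: (0.1000, 0.3000, 0.3000, 0.3000)
After 2 purchases: (0.2800, 0.3000, 0.2400, 0.1800)
P(in Brand E after 2 purchases) = 0.1800

0.1800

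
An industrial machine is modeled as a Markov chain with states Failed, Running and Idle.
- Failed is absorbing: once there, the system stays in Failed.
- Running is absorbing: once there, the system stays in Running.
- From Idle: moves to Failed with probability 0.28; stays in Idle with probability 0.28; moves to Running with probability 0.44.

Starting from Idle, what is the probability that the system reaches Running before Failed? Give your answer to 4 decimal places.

Let h(s) be the probability of absorption at Running starting from transient state s. Then h(Running) = 1 and h(Failed) = 0. By first-step analysis:
h(Idle) = 0.28·0 + 0.44·1 + 0.28·h(Idle)
Solving: h(Idle) = 0.6111.
Starting from Idle, the probability is 0.6111.

0.6111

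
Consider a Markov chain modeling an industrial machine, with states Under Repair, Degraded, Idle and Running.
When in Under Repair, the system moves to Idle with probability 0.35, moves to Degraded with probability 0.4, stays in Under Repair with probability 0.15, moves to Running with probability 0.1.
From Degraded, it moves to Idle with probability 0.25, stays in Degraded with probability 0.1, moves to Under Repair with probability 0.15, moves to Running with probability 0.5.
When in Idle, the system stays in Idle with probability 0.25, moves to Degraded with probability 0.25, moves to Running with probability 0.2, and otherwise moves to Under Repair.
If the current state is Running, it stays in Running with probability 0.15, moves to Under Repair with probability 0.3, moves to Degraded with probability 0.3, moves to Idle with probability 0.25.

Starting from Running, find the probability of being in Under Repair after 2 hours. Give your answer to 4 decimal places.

0.2100

Propagate the distribution vector 2 hours from Running.
After 0 hours: (0.0000, 0.0000, 0.0000, 1.0000)
After 1 hour: (0.3000, 0.3000, 0.2500, 0.1500)
After 2 hours: (0.2100, 0.2575, 0.2800, 0.2525)
P(in Under Repair after 2 hours) = 0.2100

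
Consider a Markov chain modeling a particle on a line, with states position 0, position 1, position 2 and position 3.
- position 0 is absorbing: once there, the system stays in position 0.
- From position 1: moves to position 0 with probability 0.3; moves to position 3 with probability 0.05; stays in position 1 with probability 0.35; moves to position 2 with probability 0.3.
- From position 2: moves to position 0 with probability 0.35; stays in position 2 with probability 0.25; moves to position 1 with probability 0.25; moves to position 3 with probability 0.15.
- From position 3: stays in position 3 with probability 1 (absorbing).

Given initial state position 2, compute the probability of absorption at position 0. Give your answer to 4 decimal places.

Let h(s) be the probability of absorption at position 0 starting from transient state s. Then h(position 0) = 1 and h(position 3) = 0. By first-step analysis:
h(position 1) = 0.3·1 + 0.35·h(position 1) + 0.3·h(position 2) + 0.05·0
h(position 2) = 0.35·1 + 0.25·h(position 1) + 0.25·h(position 2) + 0.15·0
Solving: h(position 1) = 0.8000, h(position 2) = 0.7333.
Starting from position 2, the probability is 0.7333.

0.7333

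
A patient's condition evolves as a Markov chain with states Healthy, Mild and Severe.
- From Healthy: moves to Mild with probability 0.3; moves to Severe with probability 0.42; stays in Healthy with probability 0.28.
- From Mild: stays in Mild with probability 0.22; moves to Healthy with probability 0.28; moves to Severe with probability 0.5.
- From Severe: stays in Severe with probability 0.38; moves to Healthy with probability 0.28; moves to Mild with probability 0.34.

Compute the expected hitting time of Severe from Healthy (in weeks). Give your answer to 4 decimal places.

2.2613

Let t(s) be the expected number of weeks to first reach Severe from state s, with t(Severe) = 0. Conditioning on the first week:
t(Healthy) = 1 + 0.28·t(Healthy) + 0.3·t(Mild)
t(Mild) = 1 + 0.28·t(Healthy) + 0.22·t(Mild)
Solving: t(Healthy) = 2.2613, t(Mild) = 2.0938.
Expected weeks from Healthy to Severe: 2.2613.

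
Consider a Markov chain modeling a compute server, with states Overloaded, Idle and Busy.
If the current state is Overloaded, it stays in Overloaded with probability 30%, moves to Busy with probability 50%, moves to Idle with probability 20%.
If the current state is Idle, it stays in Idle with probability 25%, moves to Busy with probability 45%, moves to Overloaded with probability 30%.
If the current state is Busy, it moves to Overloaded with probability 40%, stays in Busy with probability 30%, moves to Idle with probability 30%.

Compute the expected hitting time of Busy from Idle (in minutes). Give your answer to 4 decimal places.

2.1505

Let t(s) be the expected number of minutes to first reach Busy from state s, with t(Busy) = 0. Conditioning on the first minute:
t(Overloaded) = 1 + 0.3·t(Overloaded) + 0.2·t(Idle)
t(Idle) = 1 + 0.3·t(Overloaded) + 0.25·t(Idle)
Solving: t(Overloaded) = 2.0430, t(Idle) = 2.1505.
Expected minutes from Idle to Busy: 2.1505.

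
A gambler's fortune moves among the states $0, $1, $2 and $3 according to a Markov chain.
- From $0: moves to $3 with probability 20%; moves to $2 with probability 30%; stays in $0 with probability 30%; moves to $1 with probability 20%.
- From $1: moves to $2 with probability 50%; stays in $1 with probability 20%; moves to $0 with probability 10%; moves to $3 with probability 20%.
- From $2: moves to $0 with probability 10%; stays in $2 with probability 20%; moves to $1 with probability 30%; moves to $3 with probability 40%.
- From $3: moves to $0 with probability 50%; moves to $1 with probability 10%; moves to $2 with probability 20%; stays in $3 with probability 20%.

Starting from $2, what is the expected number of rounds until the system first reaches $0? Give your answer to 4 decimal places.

Let t(s) be the expected number of rounds to first reach $0 from state s, with t($0) = 0. Conditioning on the first round:
t($1) = 1 + 0.2·t($1) + 0.5·t($2) + 0.2·t($3)
t($2) = 1 + 0.3·t($1) + 0.2·t($2) + 0.4·t($3)
t($3) = 1 + 0.1·t($1) + 0.2·t($2) + 0.2·t($3)
Solving: t($1) = 4.8571, t($2) = 4.5714, t($3) = 3.0000.
Expected rounds from $2 to $0: 4.5714.

4.5714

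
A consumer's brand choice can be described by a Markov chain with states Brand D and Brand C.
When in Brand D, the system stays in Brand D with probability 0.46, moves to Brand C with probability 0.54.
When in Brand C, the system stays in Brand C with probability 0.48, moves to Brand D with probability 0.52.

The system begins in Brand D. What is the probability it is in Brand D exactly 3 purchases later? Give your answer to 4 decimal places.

0.4905

Propagate the distribution vector 3 purchases from Brand D.
After 0 purchases: (1.0000, 0.0000)
After 1 purchase: (0.4600, 0.5400)
After 2 purchases: (0.4924, 0.5076)
After 3 purchases: (0.4905, 0.5095)
P(in Brand D after 3 purchases) = 0.4905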